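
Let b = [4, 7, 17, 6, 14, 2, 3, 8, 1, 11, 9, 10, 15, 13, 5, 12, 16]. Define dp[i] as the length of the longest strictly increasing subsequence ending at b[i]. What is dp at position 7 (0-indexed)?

dp[i] = 1 + max{dp[j] : j<i, b[j]<b[i]} (or 1 if no such j):
i:      0  1  2  3  4  5  6  7  8  9 10 11 12 13 14 15 16
b[i]:   4  7 17  6 14  2  3  8  1 11  9 10 15 13  5 12 16
dp:     1  2  3  2  3  1  2  3  1  4  4  5  6  6  3  6  7
At index 7 the value is 3.

3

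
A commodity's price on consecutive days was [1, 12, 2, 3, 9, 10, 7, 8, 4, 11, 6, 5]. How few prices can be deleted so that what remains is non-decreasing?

6

Fewest deletions = n − (longest non-decreasing subsequence).
Patience tails:
1 → extends → [1]
12 → extends → [1, 12]
2 → replaces 12 → [1, 2]
3 → extends → [1, 2, 3]
9 → extends → [1, 2, 3, 9]
10 → extends → [1, 2, 3, 9, 10]
7 → replaces 9 → [1, 2, 3, 7, 10]
8 → replaces 10 → [1, 2, 3, 7, 8]
4 → replaces 7 → [1, 2, 3, 4, 8]
11 → extends → [1, 2, 3, 4, 8, 11]
6 → replaces 8 → [1, 2, 3, 4, 6, 11]
5 → replaces 6 → [1, 2, 3, 4, 5, 11]
Longest non-decreasing subsequence has length 6, so deletions = 12 − 6 = 6.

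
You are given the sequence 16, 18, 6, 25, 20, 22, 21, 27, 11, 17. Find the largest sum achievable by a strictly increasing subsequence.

103

Let S[i] be the best sum of a strictly increasing subsequence ending at i:
i:       1   2   3   4   5   6   7   8   9  10
a[i]:   16  18   6  25  20  22  21  27  11  17
S:      16  34   6  59  54  76  75 103  17  34
Maximum is 103 (e.g. 16 + 18 + 20 + 22 + 27).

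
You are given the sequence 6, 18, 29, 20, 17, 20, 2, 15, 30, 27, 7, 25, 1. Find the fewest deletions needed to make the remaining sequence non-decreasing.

8

Fewest deletions = n − (longest non-decreasing subsequence).
i:      1  2  3  4  5  6  7  8  9 10 11 12 13
a[i]:   6 18 29 20 17 20  2 15 30 27  7 25  1
dp:     1  2  3  3  2  4  1  2  5  5  2  5  1
max dp = 5, so deletions = 13 − 5 = 8.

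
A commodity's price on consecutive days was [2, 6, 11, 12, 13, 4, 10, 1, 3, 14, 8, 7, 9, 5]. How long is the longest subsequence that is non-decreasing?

6

Let dp[i] be the length of the longest such subsequence ending at index i:
i:      1  2  3  4  5  6  7  8  9 10 11 12 13 14
a[i]:   2  6 11 12 13  4 10  1  3 14  8  7  9  5
dp:     1  2  3  4  5  2  3  1  2  6  3  3  4  3
Maximum dp value is 6.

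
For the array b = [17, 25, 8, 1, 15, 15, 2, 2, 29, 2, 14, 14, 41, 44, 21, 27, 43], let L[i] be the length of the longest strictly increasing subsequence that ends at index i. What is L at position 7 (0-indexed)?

2

dp[i] = 1 + max{dp[j] : j<i, b[j]<b[i]} (or 1 if no such j):
i:      0  1  2  3  4  5  6  7  8  9 10 11 12 13 14 15 16
b[i]:  17 25  8  1 15 15  2  2 29  2 14 14 41 44 21 27 43
dp:     1  2  1  1  2  2  2  2  3  2  3  3  4  5  4  5  6
At index 7 the value is 2.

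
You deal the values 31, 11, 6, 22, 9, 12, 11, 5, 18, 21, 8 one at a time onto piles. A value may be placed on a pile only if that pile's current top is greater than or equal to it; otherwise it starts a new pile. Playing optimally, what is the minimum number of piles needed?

5

Place each on the leftmost legal pile:
31 → new pile 1 (tops now [31])
11 → pile 1 (tops now [11])
6 → pile 1 (tops now [6])
22 → new pile 2 (tops now [6, 22])
9 → pile 2 (tops now [6, 9])
12 → new pile 3 (tops now [6, 9, 12])
11 → pile 3 (tops now [6, 9, 11])
5 → pile 1 (tops now [5, 9, 11])
18 → new pile 4 (tops now [5, 9, 11, 18])
21 → new pile 5 (tops now [5, 9, 11, 18, 21])
8 → pile 2 (tops now [5, 8, 11, 18, 21])
Five piles.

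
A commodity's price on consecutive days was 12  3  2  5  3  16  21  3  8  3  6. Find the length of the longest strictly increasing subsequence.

4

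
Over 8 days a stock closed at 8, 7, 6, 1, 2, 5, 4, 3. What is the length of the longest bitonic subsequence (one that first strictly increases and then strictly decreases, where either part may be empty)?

6

inc[i] = longest strictly increasing subsequence ending at i; dec[i] = longest strictly decreasing subsequence starting at i:
i:     1 2 3 4 5 6 7 8
a[i]:  8 7 6 1 2 5 4 3
inc:   1 1 1 1 2 3 3 3
dec:   6 5 4 1 1 3 2 1
Best peak at i=1 (value 8): inc=1, dec=6, length 1+6−1 = 6.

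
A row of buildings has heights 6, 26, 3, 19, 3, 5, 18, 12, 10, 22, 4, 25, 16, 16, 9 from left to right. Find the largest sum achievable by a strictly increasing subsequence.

73

Let S[i] be the best sum of a strictly increasing subsequence ending at i:
i:      1  2  3  4  5  6  7  8  9 10 11 12 13 14 15
a[i]:   6 26  3 19  3  5 18 12 10 22  4 25 16 16  9
S:      6 32  3 25  3  8 26 20 18 48  7 73 36 36 17
Maximum is 73 (e.g. 3 + 5 + 18 + 22 + 25).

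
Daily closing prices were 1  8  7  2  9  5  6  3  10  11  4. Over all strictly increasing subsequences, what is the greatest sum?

Let S[i] be the best sum of a strictly increasing subsequence ending at i:
i:      1  2  3  4  5  6  7  8  9 10 11
a[i]:   1  8  7  2  9  5  6  3 10 11  4
S:      1  9  8  3 18  8 14  6 28 39 10
Maximum is 39 (e.g. 1 + 8 + 9 + 10 + 11).

39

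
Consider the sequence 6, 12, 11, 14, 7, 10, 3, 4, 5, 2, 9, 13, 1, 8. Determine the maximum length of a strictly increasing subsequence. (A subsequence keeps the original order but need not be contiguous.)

5

Let dp[i] be the length of the longest such subsequence ending at index i:
i:      1  2  3  4  5  6  7  8  9 10 11 12 13 14
a[i]:   6 12 11 14  7 10  3  4  5  2  9 13  1  8
dp:     1  2  2  3  2  3  1  2  3  1  4  5  1  4
Maximum dp value is 5.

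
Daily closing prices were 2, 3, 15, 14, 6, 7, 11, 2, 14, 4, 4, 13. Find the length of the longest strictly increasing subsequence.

Track the smallest tail for each achievable length (strict):
2 → extends → [2]
3 → extends → [2, 3]
15 → extends → [2, 3, 15]
14 → replaces 15 → [2, 3, 14]
6 → replaces 14 → [2, 3, 6]
7 → extends → [2, 3, 6, 7]
11 → extends → [2, 3, 6, 7, 11]
2 → already a tail → [2, 3, 6, 7, 11]
14 → extends → [2, 3, 6, 7, 11, 14]
4 → replaces 6 → [2, 3, 4, 7, 11, 14]
4 → already a tail → [2, 3, 4, 7, 11, 14]
13 → replaces 14 → [2, 3, 4, 7, 11, 13]
Six tails, so the longest strictly increasing subsequence has length 6 (e.g. 2, 3, 6, 7, 11, 14).

6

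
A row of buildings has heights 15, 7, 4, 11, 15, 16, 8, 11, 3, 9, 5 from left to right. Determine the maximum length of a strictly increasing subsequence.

4

Let dp[i] be the length of the longest such subsequence ending at index i:
i:      1  2  3  4  5  6  7  8  9 10 11
a[i]:  15  7  4 11 15 16  8 11  3  9  5
dp:     1  1  1  2  3  4  2  3  1  3  2
Maximum dp value is 4.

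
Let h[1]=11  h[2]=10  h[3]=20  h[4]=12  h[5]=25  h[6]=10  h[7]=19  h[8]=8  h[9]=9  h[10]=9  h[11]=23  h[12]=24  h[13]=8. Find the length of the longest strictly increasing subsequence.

5

Let dp[i] be the length of the longest such subsequence ending at index i:
i:      1  2  3  4  5  6  7  8  9 10 11 12 13
h[i]:  11 10 20 12 25 10 19  8  9  9 23 24  8
dp:     1  1  2  2  3  1  3  1  2  2  4  5  1
Maximum dp value is 5.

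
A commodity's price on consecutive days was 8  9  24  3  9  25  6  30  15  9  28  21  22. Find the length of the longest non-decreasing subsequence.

6

Track the smallest tail for each achievable length (allowing ties):
8 → extends → [8]
9 → extends → [8, 9]
24 → extends → [8, 9, 24]
3 → replaces 8 → [3, 9, 24]
9 → replaces 24 → [3, 9, 9]
25 → extends → [3, 9, 9, 25]
6 → replaces 9 → [3, 6, 9, 25]
30 → extends → [3, 6, 9, 25, 30]
15 → replaces 25 → [3, 6, 9, 15, 30]
9 → replaces 15 → [3, 6, 9, 9, 30]
28 → replaces 30 → [3, 6, 9, 9, 28]
21 → replaces 28 → [3, 6, 9, 9, 21]
22 → extends → [3, 6, 9, 9, 21, 22]
Six tails, so the longest non-decreasing subsequence has length 6 (e.g. 8, 9, 9, 15, 21, 22).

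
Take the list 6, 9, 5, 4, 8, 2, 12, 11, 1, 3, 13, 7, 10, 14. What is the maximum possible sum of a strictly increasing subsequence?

54

Let S[i] be the best sum of a strictly increasing subsequence ending at i:
i:      1  2  3  4  5  6  7  8  9 10 11 12 13 14
a[i]:   6  9  5  4  8  2 12 11  1  3 13  7 10 14
S:      6 15  5  4 14  2 27 26  1  5 40 13 25 54
Maximum is 54 (e.g. 6 + 9 + 12 + 13 + 14).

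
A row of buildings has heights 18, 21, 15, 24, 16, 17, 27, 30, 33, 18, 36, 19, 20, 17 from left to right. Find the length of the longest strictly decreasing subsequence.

Negate each value so 'decreasing' becomes 'increasing', then run patience tails on the negated sequence:
-18 → extends → [-18]
-21 → replaces -18 → [-21]
-15 → extends → [-21, -15]
-24 → replaces -21 → [-24, -15]
-16 → replaces -15 → [-24, -16]
-17 → replaces -16 → [-24, -17]
-27 → replaces -24 → [-27, -17]
-30 → replaces -27 → [-30, -17]
-33 → replaces -30 → [-33, -17]
-18 → replaces -17 → [-33, -18]
-36 → replaces -33 → [-36, -18]
-19 → replaces -18 → [-36, -19]
-20 → replaces -19 → [-36, -20]
-17 → extends → [-36, -20, -17]
Three tails, so the longest strictly decreasing subsequence of the original has length 3.

3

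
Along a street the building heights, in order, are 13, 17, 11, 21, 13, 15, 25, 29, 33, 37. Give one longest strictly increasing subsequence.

13, 17, 21, 25, 29, 33, 37

Patience tails give the LIS length; then backtrack through the dp parents:
13 → extends → [13]
17 → extends → [13, 17]
11 → replaces 13 → [11, 17]
21 → extends → [11, 17, 21]
13 → replaces 17 → [11, 13, 21]
15 → replaces 21 → [11, 13, 15]
25 → extends → [11, 13, 15, 25]
29 → extends → [11, 13, 15, 25, 29]
33 → extends → [11, 13, 15, 25, 29, 33]
37 → extends → [11, 13, 15, 25, 29, 33, 37]
Length 7; one witness is 13, 17, 21, 25, 29, 33, 37.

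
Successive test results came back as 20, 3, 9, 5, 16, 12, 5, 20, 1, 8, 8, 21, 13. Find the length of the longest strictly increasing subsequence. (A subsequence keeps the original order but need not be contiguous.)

5

Track the smallest tail for each achievable length (strict):
20 → extends → [20]
3 → replaces 20 → [3]
9 → extends → [3, 9]
5 → replaces 9 → [3, 5]
16 → extends → [3, 5, 16]
12 → replaces 16 → [3, 5, 12]
5 → already a tail → [3, 5, 12]
20 → extends → [3, 5, 12, 20]
1 → replaces 3 → [1, 5, 12, 20]
8 → replaces 12 → [1, 5, 8, 20]
8 → already a tail → [1, 5, 8, 20]
21 → extends → [1, 5, 8, 20, 21]
13 → replaces 20 → [1, 5, 8, 13, 21]
Five tails, so the longest strictly increasing subsequence has length 5 (e.g. 3, 9, 16, 20, 21).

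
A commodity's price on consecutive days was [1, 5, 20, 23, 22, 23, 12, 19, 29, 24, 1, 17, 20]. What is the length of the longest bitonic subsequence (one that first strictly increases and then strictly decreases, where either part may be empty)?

inc[i] = longest strictly increasing subsequence ending at i; dec[i] = longest strictly decreasing subsequence starting at i:
i:      1  2  3  4  5  6  7  8  9 10 11 12 13
a[i]:   1  5 20 23 22 23 12 19 29 24  1 17 20
inc:    1  2  3  4  4  5  3  4  6  6  1  4  5
dec:    1  2  3  4  3  3  2  2  3  2  1  1  1
Best peak at i=9 (value 29): inc=6, dec=3, length 6+3−1 = 8.

8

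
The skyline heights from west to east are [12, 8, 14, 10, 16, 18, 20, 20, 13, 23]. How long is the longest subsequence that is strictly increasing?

Track the smallest tail for each achievable length (strict):
12 → extends → [12]
8 → replaces 12 → [8]
14 → extends → [8, 14]
10 → replaces 14 → [8, 10]
16 → extends → [8, 10, 16]
18 → extends → [8, 10, 16, 18]
20 → extends → [8, 10, 16, 18, 20]
20 → already a tail → [8, 10, 16, 18, 20]
13 → replaces 16 → [8, 10, 13, 18, 20]
23 → extends → [8, 10, 13, 18, 20, 23]
Six tails, so the longest strictly increasing subsequence has length 6 (e.g. 12, 14, 16, 18, 20, 23).

6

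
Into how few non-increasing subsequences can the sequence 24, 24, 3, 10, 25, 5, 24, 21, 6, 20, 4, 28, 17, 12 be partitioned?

5

Place each on the leftmost legal pile:
24 → new pile 1 (tops now [24])
24 → pile 1 (tops now [24])
3 → pile 1 (tops now [3])
10 → new pile 2 (tops now [3, 10])
25 → new pile 3 (tops now [3, 10, 25])
5 → pile 2 (tops now [3, 5, 25])
24 → pile 3 (tops now [3, 5, 24])
21 → pile 3 (tops now [3, 5, 21])
6 → pile 3 (tops now [3, 5, 6])
20 → new pile 4 (tops now [3, 5, 6, 20])
4 → pile 2 (tops now [3, 4, 6, 20])
28 → new pile 5 (tops now [3, 4, 6, 20, 28])
17 → pile 4 (tops now [3, 4, 6, 17, 28])
12 → pile 4 (tops now [3, 4, 6, 12, 28])
Five piles.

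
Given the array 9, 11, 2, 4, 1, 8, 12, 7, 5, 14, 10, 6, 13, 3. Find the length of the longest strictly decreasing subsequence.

5

Negate each value so 'decreasing' becomes 'increasing', then run patience tails on the negated sequence:
-9 → extends → [-9]
-11 → replaces -9 → [-11]
-2 → extends → [-11, -2]
-4 → replaces -2 → [-11, -4]
-1 → extends → [-11, -4, -1]
-8 → replaces -4 → [-11, -8, -1]
-12 → replaces -11 → [-12, -8, -1]
-7 → replaces -1 → [-12, -8, -7]
-5 → extends → [-12, -8, -7, -5]
-14 → replaces -12 → [-14, -8, -7, -5]
-10 → replaces -8 → [-14, -10, -7, -5]
-6 → replaces -5 → [-14, -10, -7, -6]
-13 → replaces -10 → [-14, -13, -7, -6]
-3 → extends → [-14, -13, -7, -6, -3]
Five tails, so the longest strictly decreasing subsequence of the original has length 5.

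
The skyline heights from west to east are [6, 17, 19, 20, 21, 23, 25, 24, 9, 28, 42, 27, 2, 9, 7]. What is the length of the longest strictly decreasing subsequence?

4

Negate each value so 'decreasing' becomes 'increasing', then run patience tails on the negated sequence:
-6 → extends → [-6]
-17 → replaces -6 → [-17]
-19 → replaces -17 → [-19]
-20 → replaces -19 → [-20]
-21 → replaces -20 → [-21]
-23 → replaces -21 → [-23]
-25 → replaces -23 → [-25]
-24 → extends → [-25, -24]
-9 → extends → [-25, -24, -9]
-28 → replaces -25 → [-28, -24, -9]
-42 → replaces -28 → [-42, -24, -9]
-27 → replaces -24 → [-42, -27, -9]
-2 → extends → [-42, -27, -9, -2]
-9 → already a tail → [-42, -27, -9, -2]
-7 → replaces -2 → [-42, -27, -9, -7]
Four tails, so the longest strictly decreasing subsequence of the original has length 4.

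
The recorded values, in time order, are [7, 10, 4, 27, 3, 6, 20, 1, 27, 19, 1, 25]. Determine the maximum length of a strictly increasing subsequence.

4

Track the smallest tail for each achievable length (strict):
7 → extends → [7]
10 → extends → [7, 10]
4 → replaces 7 → [4, 10]
27 → extends → [4, 10, 27]
3 → replaces 4 → [3, 10, 27]
6 → replaces 10 → [3, 6, 27]
20 → replaces 27 → [3, 6, 20]
1 → replaces 3 → [1, 6, 20]
27 → extends → [1, 6, 20, 27]
19 → replaces 20 → [1, 6, 19, 27]
1 → already a tail → [1, 6, 19, 27]
25 → replaces 27 → [1, 6, 19, 25]
Four tails, so the longest strictly increasing subsequence has length 4 (e.g. 7, 10, 20, 27).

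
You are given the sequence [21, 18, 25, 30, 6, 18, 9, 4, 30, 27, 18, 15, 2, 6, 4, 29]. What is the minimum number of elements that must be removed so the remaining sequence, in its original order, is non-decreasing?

Fewest deletions = n − (longest non-decreasing subsequence).
Patience tails:
21 → extends → [21]
18 → replaces 21 → [18]
25 → extends → [18, 25]
30 → extends → [18, 25, 30]
6 → replaces 18 → [6, 25, 30]
18 → replaces 25 → [6, 18, 30]
9 → replaces 18 → [6, 9, 30]
4 → replaces 6 → [4, 9, 30]
30 → extends → [4, 9, 30, 30]
27 → replaces 30 → [4, 9, 27, 30]
18 → replaces 27 → [4, 9, 18, 30]
15 → replaces 18 → [4, 9, 15, 30]
2 → replaces 4 → [2, 9, 15, 30]
6 → replaces 9 → [2, 6, 15, 30]
4 → replaces 6 → [2, 4, 15, 30]
29 → replaces 30 → [2, 4, 15, 29]
Longest non-decreasing subsequence has length 4, so deletions = 16 − 4 = 12.

12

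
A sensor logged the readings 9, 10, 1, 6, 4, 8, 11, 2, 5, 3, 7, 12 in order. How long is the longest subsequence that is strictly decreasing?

4

Negate each value so 'decreasing' becomes 'increasing', then run patience tails on the negated sequence:
-9 → extends → [-9]
-10 → replaces -9 → [-10]
-1 → extends → [-10, -1]
-6 → replaces -1 → [-10, -6]
-4 → extends → [-10, -6, -4]
-8 → replaces -6 → [-10, -8, -4]
-11 → replaces -10 → [-11, -8, -4]
-2 → extends → [-11, -8, -4, -2]
-5 → replaces -4 → [-11, -8, -5, -2]
-3 → replaces -2 → [-11, -8, -5, -3]
-7 → replaces -5 → [-11, -8, -7, -3]
-12 → replaces -11 → [-12, -8, -7, -3]
Four tails, so the longest strictly decreasing subsequence of the original has length 4.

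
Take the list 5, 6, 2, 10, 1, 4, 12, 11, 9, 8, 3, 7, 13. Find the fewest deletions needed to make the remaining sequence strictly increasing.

Fewest deletions = n − (longest strictly increasing subsequence).
Patience tails:
5 → extends → [5]
6 → extends → [5, 6]
2 → replaces 5 → [2, 6]
10 → extends → [2, 6, 10]
1 → replaces 2 → [1, 6, 10]
4 → replaces 6 → [1, 4, 10]
12 → extends → [1, 4, 10, 12]
11 → replaces 12 → [1, 4, 10, 11]
9 → replaces 10 → [1, 4, 9, 11]
8 → replaces 9 → [1, 4, 8, 11]
3 → replaces 4 → [1, 3, 8, 11]
7 → replaces 8 → [1, 3, 7, 11]
13 → extends → [1, 3, 7, 11, 13]
Longest strictly increasing subsequence has length 5, so deletions = 13 − 5 = 8.

8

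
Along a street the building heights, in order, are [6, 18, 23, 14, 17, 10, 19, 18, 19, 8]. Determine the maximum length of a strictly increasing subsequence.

Let dp[i] be the length of the longest such subsequence ending at index i:
i:      1  2  3  4  5  6  7  8  9 10
a[i]:   6 18 23 14 17 10 19 18 19  8
dp:     1  2  3  2  3  2  4  4  5  2
Maximum dp value is 5.

5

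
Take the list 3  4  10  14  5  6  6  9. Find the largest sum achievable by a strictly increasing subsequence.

31

Let S[i] be the best sum of a strictly increasing subsequence ending at i:
i:      1  2  3  4  5  6  7  8
a[i]:   3  4 10 14  5  6  6  9
S:      3  7 17 31 12 18 18 27
Maximum is 31 (e.g. 3 + 4 + 10 + 14).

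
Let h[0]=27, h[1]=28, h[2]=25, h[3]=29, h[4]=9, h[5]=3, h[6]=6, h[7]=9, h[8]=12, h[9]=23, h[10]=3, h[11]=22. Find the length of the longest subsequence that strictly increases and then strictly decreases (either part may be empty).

6

inc[i] = longest strictly increasing subsequence ending at i; dec[i] = longest strictly decreasing subsequence starting at i:
i:      0  1  2  3  4  5  6  7  8  9 10 11
h[i]:  27 28 25 29  9  3  6  9 12 23  3 22
inc:    1  2  1  3  1  1  2  3  4  5  1  5
dec:    5  5  4  4  3  1  2  2  2  2  1  1
Best peak at i=1 (value 28): inc=2, dec=5, length 2+5−1 = 6.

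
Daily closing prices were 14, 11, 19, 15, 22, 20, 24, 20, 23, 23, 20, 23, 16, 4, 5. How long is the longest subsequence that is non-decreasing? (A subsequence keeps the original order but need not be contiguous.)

Track the smallest tail for each achievable length (allowing ties):
14 → extends → [14]
11 → replaces 14 → [11]
19 → extends → [11, 19]
15 → replaces 19 → [11, 15]
22 → extends → [11, 15, 22]
20 → replaces 22 → [11, 15, 20]
24 → extends → [11, 15, 20, 24]
20 → replaces 24 → [11, 15, 20, 20]
23 → extends → [11, 15, 20, 20, 23]
23 → extends → [11, 15, 20, 20, 23, 23]
20 → replaces 23 → [11, 15, 20, 20, 20, 23]
23 → extends → [11, 15, 20, 20, 20, 23, 23]
16 → replaces 20 → [11, 15, 16, 20, 20, 23, 23]
4 → replaces 11 → [4, 15, 16, 20, 20, 23, 23]
5 → replaces 15 → [4, 5, 16, 20, 20, 23, 23]
Seven tails, so the longest non-decreasing subsequence has length 7 (e.g. 14, 19, 20, 20, 23, 23, 23).

7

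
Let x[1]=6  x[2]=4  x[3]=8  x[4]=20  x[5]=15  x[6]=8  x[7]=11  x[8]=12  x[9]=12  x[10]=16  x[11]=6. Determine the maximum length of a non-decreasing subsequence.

Track the smallest tail for each achievable length (allowing ties):
6 → extends → [6]
4 → replaces 6 → [4]
8 → extends → [4, 8]
20 → extends → [4, 8, 20]
15 → replaces 20 → [4, 8, 15]
8 → replaces 15 → [4, 8, 8]
11 → extends → [4, 8, 8, 11]
12 → extends → [4, 8, 8, 11, 12]
12 → extends → [4, 8, 8, 11, 12, 12]
16 → extends → [4, 8, 8, 11, 12, 12, 16]
6 → replaces 8 → [4, 6, 8, 11, 12, 12, 16]
Seven tails, so the longest non-decreasing subsequence has length 7 (e.g. 6, 8, 8, 11, 12, 12, 16).

7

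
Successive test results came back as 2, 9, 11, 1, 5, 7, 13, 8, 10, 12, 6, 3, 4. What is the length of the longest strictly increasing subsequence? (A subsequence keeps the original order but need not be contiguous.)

6

Let dp[i] be the length of the longest such subsequence ending at index i:
i:      1  2  3  4  5  6  7  8  9 10 11 12 13
a[i]:   2  9 11  1  5  7 13  8 10 12  6  3  4
dp:     1  2  3  1  2  3  4  4  5  6  3  2  3
Maximum dp value is 6.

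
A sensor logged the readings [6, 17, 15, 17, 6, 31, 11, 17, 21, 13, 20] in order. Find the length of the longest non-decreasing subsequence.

Track the smallest tail for each achievable length (allowing ties):
6 → extends → [6]
17 → extends → [6, 17]
15 → replaces 17 → [6, 15]
17 → extends → [6, 15, 17]
6 → replaces 15 → [6, 6, 17]
31 → extends → [6, 6, 17, 31]
11 → replaces 17 → [6, 6, 11, 31]
17 → replaces 31 → [6, 6, 11, 17]
21 → extends → [6, 6, 11, 17, 21]
13 → replaces 17 → [6, 6, 11, 13, 21]
20 → replaces 21 → [6, 6, 11, 13, 20]
Five tails, so the longest non-decreasing subsequence has length 5 (e.g. 6, 17, 17, 17, 21).

5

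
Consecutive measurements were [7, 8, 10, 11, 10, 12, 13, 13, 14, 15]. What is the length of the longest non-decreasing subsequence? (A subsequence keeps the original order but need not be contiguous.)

9

Let dp[i] be the length of the longest such subsequence ending at index i:
i:      1  2  3  4  5  6  7  8  9 10
a[i]:   7  8 10 11 10 12 13 13 14 15
dp:     1  2  3  4  4  5  6  7  8  9
Maximum dp value is 9.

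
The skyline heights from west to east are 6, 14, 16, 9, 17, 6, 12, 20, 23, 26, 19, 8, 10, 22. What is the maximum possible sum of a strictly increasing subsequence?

122

Let S[i] be the best sum of a strictly increasing subsequence ending at i:
i:       1   2   3   4   5   6   7   8   9  10  11  12  13  14
a[i]:    6  14  16   9  17   6  12  20  23  26  19   8  10  22
S:       6  20  36  15  53   6  27  73  96 122  72  14  25  95
Maximum is 122 (e.g. 6 + 14 + 16 + 17 + 20 + 23 + 26).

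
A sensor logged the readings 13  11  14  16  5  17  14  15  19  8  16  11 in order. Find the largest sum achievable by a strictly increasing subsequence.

Let S[i] be the best sum of a strictly increasing subsequence ending at i:
i:      1  2  3  4  5  6  7  8  9 10 11 12
a[i]:  13 11 14 16  5 17 14 15 19  8 16 11
S:     13 11 27 43  5 60 27 42 79 13 58 24
Maximum is 79 (e.g. 13 + 14 + 16 + 17 + 19).

79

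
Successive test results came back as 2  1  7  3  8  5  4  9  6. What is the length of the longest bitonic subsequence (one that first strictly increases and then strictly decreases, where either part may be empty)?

5

inc[i] = longest strictly increasing subsequence ending at i; dec[i] = longest strictly decreasing subsequence starting at i:
i:     1 2 3 4 5 6 7 8 9
a[i]:  2 1 7 3 8 5 4 9 6
inc:   1 1 2 2 3 3 3 4 4
dec:   2 1 3 1 3 2 1 2 1
Best peak at i=5 (value 8): inc=3, dec=3, length 3+3−1 = 5.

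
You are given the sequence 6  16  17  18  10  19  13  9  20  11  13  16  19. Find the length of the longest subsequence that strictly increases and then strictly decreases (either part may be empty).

7

inc[i] = longest strictly increasing subsequence ending at i; dec[i] = longest strictly decreasing subsequence starting at i:
i:      1  2  3  4  5  6  7  8  9 10 11 12 13
a[i]:   6 16 17 18 10 19 13  9 20 11 13 16 19
inc:    1  2  3  4  2  5  3  2  6  3  4  5  6
dec:    1  3  3  3  2  3  2  1  2  1  1  1  1
Best peak at i=6 (value 19): inc=5, dec=3, length 5+3−1 = 7.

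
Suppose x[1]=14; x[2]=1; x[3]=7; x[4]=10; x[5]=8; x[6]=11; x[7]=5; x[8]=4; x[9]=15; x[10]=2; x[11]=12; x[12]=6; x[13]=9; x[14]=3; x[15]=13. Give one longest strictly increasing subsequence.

1, 7, 10, 11, 12, 13

Patience tails give the LIS length; then backtrack through the dp parents:
14 → extends → [14]
1 → replaces 14 → [1]
7 → extends → [1, 7]
10 → extends → [1, 7, 10]
8 → replaces 10 → [1, 7, 8]
11 → extends → [1, 7, 8, 11]
5 → replaces 7 → [1, 5, 8, 11]
4 → replaces 5 → [1, 4, 8, 11]
15 → extends → [1, 4, 8, 11, 15]
2 → replaces 4 → [1, 2, 8, 11, 15]
12 → replaces 15 → [1, 2, 8, 11, 12]
6 → replaces 8 → [1, 2, 6, 11, 12]
9 → replaces 11 → [1, 2, 6, 9, 12]
3 → replaces 6 → [1, 2, 3, 9, 12]
13 → extends → [1, 2, 3, 9, 12, 13]
Length 6; one witness is 1, 7, 10, 11, 12, 13.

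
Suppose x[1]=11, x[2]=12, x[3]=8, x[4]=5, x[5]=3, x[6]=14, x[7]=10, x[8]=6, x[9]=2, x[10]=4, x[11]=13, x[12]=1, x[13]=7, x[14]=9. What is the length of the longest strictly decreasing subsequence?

6

Let dp[i] be the longest strictly decreasing subsequence ending at i:
i:      1  2  3  4  5  6  7  8  9 10 11 12 13 14
x[i]:  11 12  8  5  3 14 10  6  2  4 13  1  7  9
dp:     1  1  2  3  4  1  2  3  5  4  2  6  3  3
Maximum is 6.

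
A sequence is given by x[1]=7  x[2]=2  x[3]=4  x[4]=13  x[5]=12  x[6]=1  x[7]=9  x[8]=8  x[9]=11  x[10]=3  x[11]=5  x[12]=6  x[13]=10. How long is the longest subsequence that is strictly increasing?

5

Let dp[i] be the length of the longest such subsequence ending at index i:
i:      1  2  3  4  5  6  7  8  9 10 11 12 13
x[i]:   7  2  4 13 12  1  9  8 11  3  5  6 10
dp:     1  1  2  3  3  1  3  3  4  2  3  4  5
Maximum dp value is 5.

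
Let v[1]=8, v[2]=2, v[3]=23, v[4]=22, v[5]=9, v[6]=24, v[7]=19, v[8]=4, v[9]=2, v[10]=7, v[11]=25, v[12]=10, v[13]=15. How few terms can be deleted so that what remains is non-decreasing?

8

Fewest deletions = n − (longest non-decreasing subsequence).
i:      1  2  3  4  5  6  7  8  9 10 11 12 13
v[i]:   8  2 23 22  9 24 19  4  2  7 25 10 15
dp:     1  1  2  2  2  3  3  2  2  3  4  4  5
max dp = 5, so deletions = 13 − 5 = 8.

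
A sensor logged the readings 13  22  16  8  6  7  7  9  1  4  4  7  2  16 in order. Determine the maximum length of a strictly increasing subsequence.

4

Let dp[i] be the length of the longest such subsequence ending at index i:
i:      1  2  3  4  5  6  7  8  9 10 11 12 13 14
a[i]:  13 22 16  8  6  7  7  9  1  4  4  7  2 16
dp:     1  2  2  1  1  2  2  3  1  2  2  3  2  4
Maximum dp value is 4.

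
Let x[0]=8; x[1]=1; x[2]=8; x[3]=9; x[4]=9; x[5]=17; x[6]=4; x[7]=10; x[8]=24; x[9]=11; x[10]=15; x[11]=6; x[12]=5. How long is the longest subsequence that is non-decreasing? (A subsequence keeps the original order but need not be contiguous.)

7

Track the smallest tail for each achievable length (allowing ties):
8 → extends → [8]
1 → replaces 8 → [1]
8 → extends → [1, 8]
9 → extends → [1, 8, 9]
9 → extends → [1, 8, 9, 9]
17 → extends → [1, 8, 9, 9, 17]
4 → replaces 8 → [1, 4, 9, 9, 17]
10 → replaces 17 → [1, 4, 9, 9, 10]
24 → extends → [1, 4, 9, 9, 10, 24]
11 → replaces 24 → [1, 4, 9, 9, 10, 11]
15 → extends → [1, 4, 9, 9, 10, 11, 15]
6 → replaces 9 → [1, 4, 6, 9, 10, 11, 15]
5 → replaces 6 → [1, 4, 5, 9, 10, 11, 15]
Seven tails, so the longest non-decreasing subsequence has length 7 (e.g. 8, 8, 9, 9, 10, 11, 15).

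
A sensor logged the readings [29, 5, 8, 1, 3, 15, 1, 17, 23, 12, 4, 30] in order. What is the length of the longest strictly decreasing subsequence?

4

Let dp[i] be the longest strictly decreasing subsequence ending at i:
i:      1  2  3  4  5  6  7  8  9 10 11 12
a[i]:  29  5  8  1  3 15  1 17 23 12  4 30
dp:     1  2  2  3  3  2  4  2  2  3  4  1
Maximum is 4.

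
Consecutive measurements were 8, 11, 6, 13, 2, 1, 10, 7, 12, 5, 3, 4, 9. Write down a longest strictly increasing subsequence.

2, 3, 4, 9

Patience tails give the LIS length; then backtrack through the dp parents:
8 → extends → [8]
11 → extends → [8, 11]
6 → replaces 8 → [6, 11]
13 → extends → [6, 11, 13]
2 → replaces 6 → [2, 11, 13]
1 → replaces 2 → [1, 11, 13]
10 → replaces 11 → [1, 10, 13]
7 → replaces 10 → [1, 7, 13]
12 → replaces 13 → [1, 7, 12]
5 → replaces 7 → [1, 5, 12]
3 → replaces 5 → [1, 3, 12]
4 → replaces 12 → [1, 3, 4]
9 → extends → [1, 3, 4, 9]
Length 4; one witness is 2, 3, 4, 9.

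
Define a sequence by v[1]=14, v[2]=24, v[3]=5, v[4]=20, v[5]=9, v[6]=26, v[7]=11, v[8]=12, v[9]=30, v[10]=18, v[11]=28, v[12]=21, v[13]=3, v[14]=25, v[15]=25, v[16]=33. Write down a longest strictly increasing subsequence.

Patience tails give the LIS length; then backtrack through the dp parents:
14 → extends → [14]
24 → extends → [14, 24]
5 → replaces 14 → [5, 24]
20 → replaces 24 → [5, 20]
9 → replaces 20 → [5, 9]
26 → extends → [5, 9, 26]
11 → replaces 26 → [5, 9, 11]
12 → extends → [5, 9, 11, 12]
30 → extends → [5, 9, 11, 12, 30]
18 → replaces 30 → [5, 9, 11, 12, 18]
28 → extends → [5, 9, 11, 12, 18, 28]
21 → replaces 28 → [5, 9, 11, 12, 18, 21]
3 → replaces 5 → [3, 9, 11, 12, 18, 21]
25 → extends → [3, 9, 11, 12, 18, 21, 25]
25 → already a tail → [3, 9, 11, 12, 18, 21, 25]
33 → extends → [3, 9, 11, 12, 18, 21, 25, 33]
Length 8; one witness is 5, 9, 11, 12, 18, 21, 25, 33.

5, 9, 11, 12, 18, 21, 25, 33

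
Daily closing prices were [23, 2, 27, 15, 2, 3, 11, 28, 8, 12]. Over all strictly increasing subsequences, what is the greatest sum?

Let S[i] be the best sum of a strictly increasing subsequence ending at i:
i:      1  2  3  4  5  6  7  8  9 10
a[i]:  23  2 27 15  2  3 11 28  8 12
S:     23  2 50 17  2  5 16 78 13 28
Maximum is 78 (e.g. 23 + 27 + 28).

78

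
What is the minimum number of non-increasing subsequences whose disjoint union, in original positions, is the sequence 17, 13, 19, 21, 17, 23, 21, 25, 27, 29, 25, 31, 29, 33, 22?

9

Place each on the leftmost legal pile:
17 → new pile 1 (tops now [17])
13 → pile 1 (tops now [13])
19 → new pile 2 (tops now [13, 19])
21 → new pile 3 (tops now [13, 19, 21])
17 → pile 2 (tops now [13, 17, 21])
23 → new pile 4 (tops now [13, 17, 21, 23])
21 → pile 3 (tops now [13, 17, 21, 23])
25 → new pile 5 (tops now [13, 17, 21, 23, 25])
27 → new pile 6 (tops now [13, 17, 21, 23, 25, 27])
29 → new pile 7 (tops now [13, 17, 21, 23, 25, 27, 29])
25 → pile 5 (tops now [13, 17, 21, 23, 25, 27, 29])
31 → new pile 8 (tops now [13, 17, 21, 23, 25, 27, 29, 31])
29 → pile 7 (tops now [13, 17, 21, 23, 25, 27, 29, 31])
33 → new pile 9 (tops now [13, 17, 21, 23, 25, 27, 29, 31, 33])
22 → pile 4 (tops now [13, 17, 21, 22, 25, 27, 29, 31, 33])
Nine piles.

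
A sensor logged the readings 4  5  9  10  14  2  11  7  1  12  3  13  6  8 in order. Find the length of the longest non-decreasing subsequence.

7

Track the smallest tail for each achievable length (allowing ties):
4 → extends → [4]
5 → extends → [4, 5]
9 → extends → [4, 5, 9]
10 → extends → [4, 5, 9, 10]
14 → extends → [4, 5, 9, 10, 14]
2 → replaces 4 → [2, 5, 9, 10, 14]
11 → replaces 14 → [2, 5, 9, 10, 11]
7 → replaces 9 → [2, 5, 7, 10, 11]
1 → replaces 2 → [1, 5, 7, 10, 11]
12 → extends → [1, 5, 7, 10, 11, 12]
3 → replaces 5 → [1, 3, 7, 10, 11, 12]
13 → extends → [1, 3, 7, 10, 11, 12, 13]
6 → replaces 7 → [1, 3, 6, 10, 11, 12, 13]
8 → replaces 10 → [1, 3, 6, 8, 11, 12, 13]
Seven tails, so the longest non-decreasing subsequence has length 7 (e.g. 4, 5, 9, 10, 11, 12, 13).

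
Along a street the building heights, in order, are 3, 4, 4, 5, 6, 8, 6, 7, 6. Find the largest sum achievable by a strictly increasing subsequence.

26

Let S[i] be the best sum of a strictly increasing subsequence ending at i:
i:      1  2  3  4  5  6  7  8  9
a[i]:   3  4  4  5  6  8  6  7  6
S:      3  7  7 12 18 26 18 25 18
Maximum is 26 (e.g. 3 + 4 + 5 + 6 + 8).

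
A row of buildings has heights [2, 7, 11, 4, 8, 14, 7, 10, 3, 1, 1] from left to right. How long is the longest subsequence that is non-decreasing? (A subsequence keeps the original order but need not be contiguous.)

4

Track the smallest tail for each achievable length (allowing ties):
2 → extends → [2]
7 → extends → [2, 7]
11 → extends → [2, 7, 11]
4 → replaces 7 → [2, 4, 11]
8 → replaces 11 → [2, 4, 8]
14 → extends → [2, 4, 8, 14]
7 → replaces 8 → [2, 4, 7, 14]
10 → replaces 14 → [2, 4, 7, 10]
3 → replaces 4 → [2, 3, 7, 10]
1 → replaces 2 → [1, 3, 7, 10]
1 → replaces 3 → [1, 1, 7, 10]
Four tails, so the longest non-decreasing subsequence has length 4 (e.g. 2, 7, 11, 14).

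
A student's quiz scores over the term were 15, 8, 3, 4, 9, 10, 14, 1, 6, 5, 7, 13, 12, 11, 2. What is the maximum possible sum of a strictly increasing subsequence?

Let S[i] be the best sum of a strictly increasing subsequence ending at i:
i:      1  2  3  4  5  6  7  8  9 10 11 12 13 14 15
a[i]:  15  8  3  4  9 10 14  1  6  5  7 13 12 11  2
S:     15  8  3  7 17 27 41  1 13 12 20 40 39 38  3
Maximum is 41 (e.g. 8 + 9 + 10 + 14).

41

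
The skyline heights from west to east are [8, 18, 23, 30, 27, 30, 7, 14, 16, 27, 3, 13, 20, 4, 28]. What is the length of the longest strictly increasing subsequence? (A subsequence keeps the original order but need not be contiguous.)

5

Track the smallest tail for each achievable length (strict):
8 → extends → [8]
18 → extends → [8, 18]
23 → extends → [8, 18, 23]
30 → extends → [8, 18, 23, 30]
27 → replaces 30 → [8, 18, 23, 27]
30 → extends → [8, 18, 23, 27, 30]
7 → replaces 8 → [7, 18, 23, 27, 30]
14 → replaces 18 → [7, 14, 23, 27, 30]
16 → replaces 23 → [7, 14, 16, 27, 30]
27 → already a tail → [7, 14, 16, 27, 30]
3 → replaces 7 → [3, 14, 16, 27, 30]
13 → replaces 14 → [3, 13, 16, 27, 30]
20 → replaces 27 → [3, 13, 16, 20, 30]
4 → replaces 13 → [3, 4, 16, 20, 30]
28 → replaces 30 → [3, 4, 16, 20, 28]
Five tails, so the longest strictly increasing subsequence has length 5 (e.g. 8, 18, 23, 27, 30).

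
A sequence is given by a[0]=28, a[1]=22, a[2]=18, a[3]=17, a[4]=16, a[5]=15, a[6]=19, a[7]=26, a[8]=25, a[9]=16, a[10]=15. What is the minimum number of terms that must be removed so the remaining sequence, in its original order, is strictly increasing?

8

Fewest deletions = n − (longest strictly increasing subsequence).
i:      0  1  2  3  4  5  6  7  8  9 10
a[i]:  28 22 18 17 16 15 19 26 25 16 15
dp:     1  1  1  1  1  1  2  3  3  2  1
max dp = 3, so deletions = 11 − 3 = 8.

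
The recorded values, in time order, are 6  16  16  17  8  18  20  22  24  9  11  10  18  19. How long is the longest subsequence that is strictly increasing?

7

Track the smallest tail for each achievable length (strict):
6 → extends → [6]
16 → extends → [6, 16]
16 → already a tail → [6, 16]
17 → extends → [6, 16, 17]
8 → replaces 16 → [6, 8, 17]
18 → extends → [6, 8, 17, 18]
20 → extends → [6, 8, 17, 18, 20]
22 → extends → [6, 8, 17, 18, 20, 22]
24 → extends → [6, 8, 17, 18, 20, 22, 24]
9 → replaces 17 → [6, 8, 9, 18, 20, 22, 24]
11 → replaces 18 → [6, 8, 9, 11, 20, 22, 24]
10 → replaces 11 → [6, 8, 9, 10, 20, 22, 24]
18 → replaces 20 → [6, 8, 9, 10, 18, 22, 24]
19 → replaces 22 → [6, 8, 9, 10, 18, 19, 24]
Seven tails, so the longest strictly increasing subsequence has length 7 (e.g. 6, 16, 17, 18, 20, 22, 24).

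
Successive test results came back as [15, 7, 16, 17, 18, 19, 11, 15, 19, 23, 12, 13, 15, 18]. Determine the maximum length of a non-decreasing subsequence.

Track the smallest tail for each achievable length (allowing ties):
15 → extends → [15]
7 → replaces 15 → [7]
16 → extends → [7, 16]
17 → extends → [7, 16, 17]
18 → extends → [7, 16, 17, 18]
19 → extends → [7, 16, 17, 18, 19]
11 → replaces 16 → [7, 11, 17, 18, 19]
15 → replaces 17 → [7, 11, 15, 18, 19]
19 → extends → [7, 11, 15, 18, 19, 19]
23 → extends → [7, 11, 15, 18, 19, 19, 23]
12 → replaces 15 → [7, 11, 12, 18, 19, 19, 23]
13 → replaces 18 → [7, 11, 12, 13, 19, 19, 23]
15 → replaces 19 → [7, 11, 12, 13, 15, 19, 23]
18 → replaces 19 → [7, 11, 12, 13, 15, 18, 23]
Seven tails, so the longest non-decreasing subsequence has length 7 (e.g. 15, 16, 17, 18, 19, 19, 23).

7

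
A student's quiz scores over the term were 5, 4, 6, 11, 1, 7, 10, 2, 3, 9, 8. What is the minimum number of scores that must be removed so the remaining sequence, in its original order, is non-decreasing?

7

Fewest deletions = n − (longest non-decreasing subsequence).
Patience tails:
5 → extends → [5]
4 → replaces 5 → [4]
6 → extends → [4, 6]
11 → extends → [4, 6, 11]
1 → replaces 4 → [1, 6, 11]
7 → replaces 11 → [1, 6, 7]
10 → extends → [1, 6, 7, 10]
2 → replaces 6 → [1, 2, 7, 10]
3 → replaces 7 → [1, 2, 3, 10]
9 → replaces 10 → [1, 2, 3, 9]
8 → replaces 9 → [1, 2, 3, 8]
Longest non-decreasing subsequence has length 4, so deletions = 11 − 4 = 7.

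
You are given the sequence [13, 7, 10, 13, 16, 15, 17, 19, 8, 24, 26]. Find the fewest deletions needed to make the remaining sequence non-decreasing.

Fewest deletions = n − (longest non-decreasing subsequence).
Patience tails:
13 → extends → [13]
7 → replaces 13 → [7]
10 → extends → [7, 10]
13 → extends → [7, 10, 13]
16 → extends → [7, 10, 13, 16]
15 → replaces 16 → [7, 10, 13, 15]
17 → extends → [7, 10, 13, 15, 17]
19 → extends → [7, 10, 13, 15, 17, 19]
8 → replaces 10 → [7, 8, 13, 15, 17, 19]
24 → extends → [7, 8, 13, 15, 17, 19, 24]
26 → extends → [7, 8, 13, 15, 17, 19, 24, 26]
Longest non-decreasing subsequence has length 8, so deletions = 11 − 8 = 3.

3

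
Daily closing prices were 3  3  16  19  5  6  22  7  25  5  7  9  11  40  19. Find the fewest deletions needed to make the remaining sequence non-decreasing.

6

Fewest deletions = n − (longest non-decreasing subsequence).
Patience tails:
3 → extends → [3]
3 → extends → [3, 3]
16 → extends → [3, 3, 16]
19 → extends → [3, 3, 16, 19]
5 → replaces 16 → [3, 3, 5, 19]
6 → replaces 19 → [3, 3, 5, 6]
22 → extends → [3, 3, 5, 6, 22]
7 → replaces 22 → [3, 3, 5, 6, 7]
25 → extends → [3, 3, 5, 6, 7, 25]
5 → replaces 6 → [3, 3, 5, 5, 7, 25]
7 → replaces 25 → [3, 3, 5, 5, 7, 7]
9 → extends → [3, 3, 5, 5, 7, 7, 9]
11 → extends → [3, 3, 5, 5, 7, 7, 9, 11]
40 → extends → [3, 3, 5, 5, 7, 7, 9, 11, 40]
19 → replaces 40 → [3, 3, 5, 5, 7, 7, 9, 11, 19]
Longest non-decreasing subsequence has length 9, so deletions = 15 − 9 = 6.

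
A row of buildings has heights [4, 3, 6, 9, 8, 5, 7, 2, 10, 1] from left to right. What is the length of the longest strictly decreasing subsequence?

5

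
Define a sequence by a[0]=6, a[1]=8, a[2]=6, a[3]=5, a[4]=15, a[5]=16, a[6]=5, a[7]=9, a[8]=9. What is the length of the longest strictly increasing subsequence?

Track the smallest tail for each achievable length (strict):
6 → extends → [6]
8 → extends → [6, 8]
6 → already a tail → [6, 8]
5 → replaces 6 → [5, 8]
15 → extends → [5, 8, 15]
16 → extends → [5, 8, 15, 16]
5 → already a tail → [5, 8, 15, 16]
9 → replaces 15 → [5, 8, 9, 16]
9 → already a tail → [5, 8, 9, 16]
Four tails, so the longest strictly increasing subsequence has length 4 (e.g. 6, 8, 15, 16).

4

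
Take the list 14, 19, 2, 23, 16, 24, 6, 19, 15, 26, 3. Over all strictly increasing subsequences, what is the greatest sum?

106

Let S[i] be the best sum of a strictly increasing subsequence ending at i:
i:       1   2   3   4   5   6   7   8   9  10  11
a[i]:   14  19   2  23  16  24   6  19  15  26   3
S:      14  33   2  56  30  80   8  49  29 106   5
Maximum is 106 (e.g. 14 + 19 + 23 + 24 + 26).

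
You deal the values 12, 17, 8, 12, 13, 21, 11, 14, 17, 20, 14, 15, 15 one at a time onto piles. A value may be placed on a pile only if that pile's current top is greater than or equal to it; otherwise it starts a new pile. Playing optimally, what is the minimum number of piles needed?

Place each on the leftmost legal pile:
12 → new pile 1 (tops now [12])
17 → new pile 2 (tops now [12, 17])
8 → pile 1 (tops now [8, 17])
12 → pile 2 (tops now [8, 12])
13 → new pile 3 (tops now [8, 12, 13])
21 → new pile 4 (tops now [8, 12, 13, 21])
11 → pile 2 (tops now [8, 11, 13, 21])
14 → pile 4 (tops now [8, 11, 13, 14])
17 → new pile 5 (tops now [8, 11, 13, 14, 17])
20 → new pile 6 (tops now [8, 11, 13, 14, 17, 20])
14 → pile 4 (tops now [8, 11, 13, 14, 17, 20])
15 → pile 5 (tops now [8, 11, 13, 14, 15, 20])
15 → pile 5 (tops now [8, 11, 13, 14, 15, 20])
Six piles.

6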